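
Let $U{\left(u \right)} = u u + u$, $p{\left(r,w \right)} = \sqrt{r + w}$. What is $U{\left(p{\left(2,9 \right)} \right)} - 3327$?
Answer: $-3316 + \sqrt{11} \approx -3312.7$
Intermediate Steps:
$U{\left(u \right)} = u + u^{2}$ ($U{\left(u \right)} = u^{2} + u = u + u^{2}$)
$U{\left(p{\left(2,9 \right)} \right)} - 3327 = \sqrt{2 + 9} \left(1 + \sqrt{2 + 9}\right) - 3327 = \sqrt{11} \left(1 + \sqrt{11}\right) - 3327 = -3327 + \sqrt{11} \left(1 + \sqrt{11}\right)$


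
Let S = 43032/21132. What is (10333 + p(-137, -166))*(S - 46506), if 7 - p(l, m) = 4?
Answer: -846451009280/1761 ≈ -4.8067e+8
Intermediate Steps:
S = 3586/1761 (S = 43032*(1/21132) = 3586/1761 ≈ 2.0363)
p(l, m) = 3 (p(l, m) = 7 - 1*4 = 7 - 4 = 3)
(10333 + p(-137, -166))*(S - 46506) = (10333 + 3)*(3586/1761 - 46506) = 10336*(-81893480/1761) = -846451009280/1761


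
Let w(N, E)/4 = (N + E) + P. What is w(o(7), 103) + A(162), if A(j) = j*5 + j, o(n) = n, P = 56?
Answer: 1636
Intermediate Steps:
A(j) = 6*j (A(j) = 5*j + j = 6*j)
w(N, E) = 224 + 4*E + 4*N (w(N, E) = 4*((N + E) + 56) = 4*((E + N) + 56) = 4*(56 + E + N) = 224 + 4*E + 4*N)
w(o(7), 103) + A(162) = (224 + 4*103 + 4*7) + 6*162 = (224 + 412 + 28) + 972 = 664 + 972 = 1636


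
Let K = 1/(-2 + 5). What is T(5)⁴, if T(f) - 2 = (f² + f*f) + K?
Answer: 607573201/81 ≈ 7.5009e+6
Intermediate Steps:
K = ⅓ (K = 1/3 = ⅓ ≈ 0.33333)
T(f) = 7/3 + 2*f² (T(f) = 2 + ((f² + f*f) + ⅓) = 2 + ((f² + f²) + ⅓) = 2 + (2*f² + ⅓) = 2 + (⅓ + 2*f²) = 7/3 + 2*f²)
T(5)⁴ = (7/3 + 2*5²)⁴ = (7/3 + 2*25)⁴ = (7/3 + 50)⁴ = (157/3)⁴ = 607573201/81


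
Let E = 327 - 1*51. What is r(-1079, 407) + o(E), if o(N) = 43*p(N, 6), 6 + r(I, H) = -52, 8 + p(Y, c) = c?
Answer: -144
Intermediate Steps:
p(Y, c) = -8 + c
r(I, H) = -58 (r(I, H) = -6 - 52 = -58)
E = 276 (E = 327 - 51 = 276)
o(N) = -86 (o(N) = 43*(-8 + 6) = 43*(-2) = -86)
r(-1079, 407) + o(E) = -58 - 86 = -144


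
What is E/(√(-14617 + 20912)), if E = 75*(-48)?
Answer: -720*√6295/1259 ≈ -45.374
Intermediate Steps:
E = -3600
E/(√(-14617 + 20912)) = -3600/√(-14617 + 20912) = -3600*√6295/6295 = -720*√6295/1259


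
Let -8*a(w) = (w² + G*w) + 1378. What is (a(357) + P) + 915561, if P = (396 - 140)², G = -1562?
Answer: 8277583/8 ≈ 1.0347e+6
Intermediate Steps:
a(w) = -689/4 - w²/8 + 781*w/4 (a(w) = -((w² - 1562*w) + 1378)/8 = -(1378 + w² - 1562*w)/8 = -689/4 - w²/8 + 781*w/4)
P = 65536 (P = 256² = 65536)
(a(357) + P) + 915561 = ((-689/4 - ⅛*357² + (781/4)*357) + 65536) + 915561 = ((-689/4 - ⅛*127449 + 278817/4) + 65536) + 915561 = ((-689/4 - 127449/8 + 278817/4) + 65536) + 915561 = (428807/8 + 65536) + 915561 = 953095/8 + 915561 = 8277583/8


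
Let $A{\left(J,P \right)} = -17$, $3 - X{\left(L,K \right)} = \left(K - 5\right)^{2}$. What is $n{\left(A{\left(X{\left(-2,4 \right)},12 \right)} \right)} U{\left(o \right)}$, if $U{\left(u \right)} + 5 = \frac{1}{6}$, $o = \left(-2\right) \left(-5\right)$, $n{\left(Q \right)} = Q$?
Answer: $\frac{493}{6} \approx 82.167$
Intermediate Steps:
$X{\left(L,K \right)} = 3 - \left(-5 + K\right)^{2}$ ($X{\left(L,K \right)} = 3 - \left(K - 5\right)^{2} = 3 - \left(-5 + K\right)^{2}$)
$o = 10$
$U{\left(u \right)} = - \frac{29}{6}$ ($U{\left(u \right)} = -5 + \frac{1}{6} = - \frac{29}{6}$)
$n{\left(A{\left(X{\left(-2,4 \right)},12 \right)} \right)} U{\left(o \right)} = \left(-17\right) \left(- \frac{29}{6}\right) = \frac{493}{6}$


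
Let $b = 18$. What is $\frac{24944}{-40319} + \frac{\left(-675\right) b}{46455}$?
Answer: $- \frac{109909958}{124867943} \approx -0.88021$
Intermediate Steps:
$\frac{24944}{-40319} + \frac{\left(-675\right) b}{46455} = \frac{24944}{-40319} + \frac{\left(-675\right) 18}{46455} = 24944 \left(- \frac{1}{40319}\right) - \frac{810}{3097} = - \frac{24944}{40319} - \frac{810}{3097} = - \frac{109909958}{124867943}$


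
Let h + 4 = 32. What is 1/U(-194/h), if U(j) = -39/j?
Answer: 97/546 ≈ 0.17766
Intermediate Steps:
h = 28 (h = -4 + 32 = 28)
1/U(-194/h) = 1/(-39/((-194/28))) = 1/(-39/((-194*1/28))) = 1/(-39/(-97/14)) = 1/(-39*(-14/97)) = 1/(546/97) = 97/546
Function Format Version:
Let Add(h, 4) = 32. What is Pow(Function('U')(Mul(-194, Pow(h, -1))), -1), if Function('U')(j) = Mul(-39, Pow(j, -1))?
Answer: Rational(97, 546) ≈ 0.17766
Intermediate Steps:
h = 28 (h = Add(-4, 32) = 28)
Pow(Function('U')(Mul(-194, Pow(h, -1))), -1) = Pow(Mul(-39, Pow(Mul(-194, Pow(28, -1)), -1)), -1) = Pow(Mul(-39, Pow(Mul(-194, Rational(1, 28)), -1)), -1) = Pow(Mul(-39, Pow(Rational(-97, 14), -1)), -1) = Pow(Mul(-39, Rational(-14, 97)), -1) = Pow(Rational(546, 97), -1) = Rational(97, 546)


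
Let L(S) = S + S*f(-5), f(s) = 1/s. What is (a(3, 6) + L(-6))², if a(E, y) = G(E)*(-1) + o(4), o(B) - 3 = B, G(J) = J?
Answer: 16/25 ≈ 0.64000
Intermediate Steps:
o(B) = 3 + B
L(S) = 4*S/5 (L(S) = S + S/(-5) = S + S*(-⅕) = S - S/5 = 4*S/5)
a(E, y) = 7 - E (a(E, y) = E*(-1) + (3 + 4) = -E + 7 = 7 - E)
(a(3, 6) + L(-6))² = ((7 - 1*3) + (⅘)*(-6))² = ((7 - 3) - 24/5)² = (4 - 24/5)² = (-⅘)² = 16/25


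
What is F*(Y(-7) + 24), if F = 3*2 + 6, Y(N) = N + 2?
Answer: 228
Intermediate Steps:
Y(N) = 2 + N
F = 12 (F = 6 + 6 = 12)
F*(Y(-7) + 24) = 12*((2 - 7) + 24) = 12*(-5 + 24) = 12*19 = 228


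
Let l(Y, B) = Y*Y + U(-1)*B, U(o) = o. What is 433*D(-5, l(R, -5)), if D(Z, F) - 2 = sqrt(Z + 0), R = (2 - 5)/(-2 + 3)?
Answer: 866 + 433*I*sqrt(5) ≈ 866.0 + 968.22*I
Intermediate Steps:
R = -3 (R = -3/1 = -3*1 = -3)
l(Y, B) = Y**2 - B (l(Y, B) = Y*Y - B = Y**2 - B)
D(Z, F) = 2 + sqrt(Z) (D(Z, F) = 2 + sqrt(Z + 0) = 2 + sqrt(Z))
433*D(-5, l(R, -5)) = 433*(2 + sqrt(-5)) = 433*(2 + I*sqrt(5)) = 866 + 433*I*sqrt(5)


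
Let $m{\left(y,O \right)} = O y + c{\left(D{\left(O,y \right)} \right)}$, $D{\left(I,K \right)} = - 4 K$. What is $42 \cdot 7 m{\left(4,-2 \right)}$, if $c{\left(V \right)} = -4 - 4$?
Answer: $-4704$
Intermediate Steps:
$c{\left(V \right)} = -8$
$m{\left(y,O \right)} = -8 + O y$ ($m{\left(y,O \right)} = O y - 8 = -8 + O y$)
$42 \cdot 7 m{\left(4,-2 \right)} = 42 \cdot 7 \left(-8 - 8\right) = 294 \left(-8 - 8\right) = 294 \left(-16\right) = -4704$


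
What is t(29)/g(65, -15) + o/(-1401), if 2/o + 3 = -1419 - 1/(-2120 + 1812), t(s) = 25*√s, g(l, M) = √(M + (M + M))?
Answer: 616/613602975 - 5*I*√145/3 ≈ 1.0039e-6 - 20.069*I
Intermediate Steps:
g(l, M) = √3*√M (g(l, M) = √(M + 2*M) = √(3*M) = √3*√M)
o = -616/437975 (o = 2/(-3 + (-1419 - 1/(-2120 + 1812))) = 2/(-3 + (-1419 - 1/(-308))) = 2/(-3 + (-1419 - 1*(-1/308))) = 2/(-3 + (-1419 + 1/308)) = 2/(-3 - 437051/308) = 2/(-437975/308) = 2*(-308/437975) = -616/437975 ≈ -0.0014065)
t(29)/g(65, -15) + o/(-1401) = (25*√29)/((√3*√(-15))) - 616/437975/(-1401) = (25*√29)/((√3*(I*√15))) - 616/437975*(-1/1401) = (25*√29)/((3*I*√5)) + 616/613602975 = (25*√29)*(-I*√5/15) + 616/613602975 = -5*I*√145/3 + 616/613602975 = 616/613602975 - 5*I*√145/3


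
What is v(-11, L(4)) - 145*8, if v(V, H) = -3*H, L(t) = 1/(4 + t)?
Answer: -9283/8 ≈ -1160.4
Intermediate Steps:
v(-11, L(4)) - 145*8 = -3/(4 + 4) - 145*8 = -3/8 - 1160 = -9283/8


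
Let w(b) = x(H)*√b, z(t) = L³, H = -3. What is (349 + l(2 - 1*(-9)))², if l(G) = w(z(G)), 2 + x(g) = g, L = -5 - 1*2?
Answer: 113226 - 24430*I*√7 ≈ 1.1323e+5 - 64636.0*I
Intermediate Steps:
L = -7 (L = -5 - 2 = -7)
x(g) = -2 + g
z(t) = -343 (z(t) = (-7)³ = -343)
w(b) = -5*√b (w(b) = (-2 - 3)*√b = -5*√b)
l(G) = -35*I*√7
(349 + l(2 - 1*(-9)))² = (349 - 35*I*√7)²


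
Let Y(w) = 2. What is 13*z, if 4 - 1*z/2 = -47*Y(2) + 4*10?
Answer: 1508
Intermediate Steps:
z = 116 (z = 8 - 2*(-47*2 + 4*10) = 8 - 2*(-94 + 40) = 8 - 2*(-54) = 8 + 108 = 116)
13*z = 13*116 = 1508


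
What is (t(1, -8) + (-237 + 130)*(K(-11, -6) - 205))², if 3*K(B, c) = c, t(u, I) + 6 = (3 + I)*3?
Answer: 489648384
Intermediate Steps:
t(u, I) = 3 + 3*I (t(u, I) = -6 + (3 + I)*3 = -6 + (9 + 3*I) = 3 + 3*I)
K(B, c) = c/3
(t(1, -8) + (-237 + 130)*(K(-11, -6) - 205))² = ((3 + 3*(-8)) + (-237 + 130)*((⅓)*(-6) - 205))² = ((3 - 24) - 107*(-2 - 205))² = (-21 - 107*(-207))² = (-21 + 22149)² = 22128² = 489648384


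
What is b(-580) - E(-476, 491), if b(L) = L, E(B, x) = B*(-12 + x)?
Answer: 227424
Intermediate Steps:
b(-580) - E(-476, 491) = -580 - (-476)*(-12 + 491) = -580 - (-476)*479 = -580 - 1*(-228004) = -580 + 228004 = 227424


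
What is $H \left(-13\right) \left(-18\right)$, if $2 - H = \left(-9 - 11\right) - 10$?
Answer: $7488$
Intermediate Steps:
$H = 32$ ($H = 2 - \left(\left(-9 - 11\right) - 10\right) = 2 - \left(-20 - 10\right) = 2 - -30 = 2 + 30 = 32$)
$H \left(-13\right) \left(-18\right) = 32 \left(-13\right) \left(-18\right) = \left(-416\right) \left(-18\right) = 7488$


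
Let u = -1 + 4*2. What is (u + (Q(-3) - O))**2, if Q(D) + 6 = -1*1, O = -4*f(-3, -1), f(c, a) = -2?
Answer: 64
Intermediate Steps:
O = 8 (O = -4*(-2) = 8)
u = 7 (u = -1 + 8 = 7)
Q(D) = -7 (Q(D) = -6 - 1*1 = -6 - 1 = -7)
(u + (Q(-3) - O))**2 = (7 + (-7 - 1*8))**2 = (7 + (-7 - 8))**2 = (7 - 15)**2 = (-8)**2 = 64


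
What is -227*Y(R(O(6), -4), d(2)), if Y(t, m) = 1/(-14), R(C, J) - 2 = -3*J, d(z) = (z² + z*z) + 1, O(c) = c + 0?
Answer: 227/14 ≈ 16.214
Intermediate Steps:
O(c) = c
d(z) = 1 + 2*z² (d(z) = (z² + z²) + 1 = 2*z² + 1 = 1 + 2*z²)
R(C, J) = 2 - 3*J
Y(t, m) = -1/14
-227*Y(R(O(6), -4), d(2)) = -227*(-1/14) = 227/14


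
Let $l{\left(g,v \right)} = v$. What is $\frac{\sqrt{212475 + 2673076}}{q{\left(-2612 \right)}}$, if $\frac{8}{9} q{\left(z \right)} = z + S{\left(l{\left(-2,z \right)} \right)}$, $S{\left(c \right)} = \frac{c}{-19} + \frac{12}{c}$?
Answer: $- \frac{99256 \sqrt{2885551}}{276313545} \approx -0.6102$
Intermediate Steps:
$S{\left(c \right)} = \frac{12}{c} - \frac{c}{19}$ ($S{\left(c \right)} = c \left(- \frac{1}{19}\right) + \frac{12}{c} = - \frac{c}{19} + \frac{12}{c} = \frac{12}{c} - \frac{c}{19}$)
$q{\left(z \right)} = \frac{27}{2 z} + \frac{81 z}{76}$ ($q{\left(z \right)} = \frac{9 \left(z - \left(- \frac{12}{z} + \frac{z}{19}\right)\right)}{8} = \frac{9 \left(\frac{12}{z} + \frac{18 z}{19}\right)}{8} = \frac{27}{2 z} + \frac{81 z}{76}$)
$\frac{\sqrt{212475 + 2673076}}{q{\left(-2612 \right)}} = \frac{\sqrt{212475 + 2673076}}{\frac{27}{76} \frac{1}{-2612} \left(38 + 3 \left(-2612\right)^{2}\right)} = \frac{\sqrt{2885551}}{\frac{27}{76} \left(- \frac{1}{2612}\right) \left(38 + 3 \cdot 6822544\right)} = \frac{\sqrt{2885551}}{\frac{27}{76} \left(- \frac{1}{2612}\right) \left(38 + 20467632\right)} = \frac{\sqrt{2885551}}{\frac{27}{76} \left(- \frac{1}{2612}\right) 20467670} = \frac{\sqrt{2885551}}{- \frac{276313545}{99256}} = \sqrt{2885551} \left(- \frac{99256}{276313545}\right) = - \frac{99256 \sqrt{2885551}}{276313545}$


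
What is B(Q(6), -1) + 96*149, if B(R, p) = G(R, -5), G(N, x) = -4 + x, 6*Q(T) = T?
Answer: 14295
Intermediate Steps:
Q(T) = T/6
B(R, p) = -9 (B(R, p) = -4 - 5 = -9)
B(Q(6), -1) + 96*149 = -9 + 96*149 = -9 + 14304 = 14295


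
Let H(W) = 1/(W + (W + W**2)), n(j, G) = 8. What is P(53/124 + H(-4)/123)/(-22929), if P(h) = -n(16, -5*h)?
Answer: 8/22929 ≈ 0.00034890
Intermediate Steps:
H(W) = 1/(W**2 + 2*W)
P(h) = -8 (P(h) = -1*8 = -8)
P(53/124 + H(-4)/123)/(-22929) = -8/(-22929) = -8*(-1/22929) = 8/22929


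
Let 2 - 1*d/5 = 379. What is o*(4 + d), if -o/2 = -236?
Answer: -887832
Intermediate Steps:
d = -1885 (d = 10 - 5*379 = 10 - 1895 = -1885)
o = 472 (o = -2*(-236) = 472)
o*(4 + d) = 472*(4 - 1885) = 472*(-1881) = -887832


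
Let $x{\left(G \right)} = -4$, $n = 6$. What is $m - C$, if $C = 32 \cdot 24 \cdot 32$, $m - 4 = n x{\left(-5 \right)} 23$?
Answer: $-25124$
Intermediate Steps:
$m = -548$ ($m = 4 + 6 \left(-4\right) 23 = 4 - 552 = -548$)
$C = 24576$ ($C = 768 \cdot 32 = 24576$)
$m - C = -548 - 24576 = -25124$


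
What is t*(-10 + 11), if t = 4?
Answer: 4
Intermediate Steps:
t*(-10 + 11) = 4*(-10 + 11) = 4*1 = 4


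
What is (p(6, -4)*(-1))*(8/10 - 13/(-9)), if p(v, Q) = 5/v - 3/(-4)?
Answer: -1919/540 ≈ -3.5537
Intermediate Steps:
p(v, Q) = ¾ + 5/v (p(v, Q) = 5/v - 3*(-¼) = 5/v + ¾ = ¾ + 5/v)
(p(6, -4)*(-1))*(8/10 - 13/(-9)) = ((¾ + 5/6)*(-1))*(8/10 - 13/(-9)) = ((¾ + 5*(⅙))*(-1))*(8*(⅒) - 13*(-⅑)) = ((¾ + ⅚)*(-1))*(⅘ + 13/9) = ((19/12)*(-1))*(101/45) = -19/12*101/45 = -1919/540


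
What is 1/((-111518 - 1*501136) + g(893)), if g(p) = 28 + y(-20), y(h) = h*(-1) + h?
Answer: -1/612626 ≈ -1.6323e-6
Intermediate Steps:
y(h) = 0 (y(h) = -h + h = 0)
g(p) = 28 (g(p) = 28 + 0 = 28)
1/((-111518 - 1*501136) + g(893)) = 1/((-111518 - 1*501136) + 28) = 1/((-111518 - 501136) + 28) = 1/(-612654 + 28) = 1/(-612626) = -1/612626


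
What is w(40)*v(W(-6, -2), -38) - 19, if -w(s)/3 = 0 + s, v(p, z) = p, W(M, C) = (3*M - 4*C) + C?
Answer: 1421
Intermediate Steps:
W(M, C) = -3*C + 3*M (W(M, C) = (-4*C + 3*M) + C = -3*C + 3*M)
w(s) = -3*s (w(s) = -3*(0 + s) = -3*s)
w(40)*v(W(-6, -2), -38) - 19 = (-3*40)*(-3*(-2) + 3*(-6)) - 19 = -120*(6 - 18) - 19 = -120*(-12) - 19 = 1440 - 19 = 1421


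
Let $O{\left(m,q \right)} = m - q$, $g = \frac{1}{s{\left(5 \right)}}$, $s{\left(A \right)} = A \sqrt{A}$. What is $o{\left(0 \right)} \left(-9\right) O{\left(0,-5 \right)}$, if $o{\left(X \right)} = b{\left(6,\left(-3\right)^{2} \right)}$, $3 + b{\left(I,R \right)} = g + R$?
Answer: $-270 - \frac{9 \sqrt{5}}{5} \approx -274.02$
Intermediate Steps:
$s{\left(A \right)} = A^{\frac{3}{2}}$
$g = \frac{\sqrt{5}}{25}$ ($g = \frac{1}{5^{\frac{3}{2}}} = \frac{1}{5 \sqrt{5}} = \frac{\sqrt{5}}{25} \approx 0.089443$)
$b{\left(I,R \right)} = -3 + R + \frac{\sqrt{5}}{25}$ ($b{\left(I,R \right)} = -3 + \left(\frac{\sqrt{5}}{25} + R\right) = -3 + \left(R + \frac{\sqrt{5}}{25}\right) = -3 + R + \frac{\sqrt{5}}{25}$)
$o{\left(X \right)} = 6 + \frac{\sqrt{5}}{25}$ ($o{\left(X \right)} = -3 + \left(-3\right)^{2} + \frac{\sqrt{5}}{25} = -3 + 9 + \frac{\sqrt{5}}{25} = 6 + \frac{\sqrt{5}}{25}$)
$o{\left(0 \right)} \left(-9\right) O{\left(0,-5 \right)} = \left(6 + \frac{\sqrt{5}}{25}\right) \left(-9\right) \left(0 - -5\right) = \left(-54 - \frac{9 \sqrt{5}}{25}\right) \left(0 + 5\right) = \left(-54 - \frac{9 \sqrt{5}}{25}\right) 5 = -270 - \frac{9 \sqrt{5}}{5}$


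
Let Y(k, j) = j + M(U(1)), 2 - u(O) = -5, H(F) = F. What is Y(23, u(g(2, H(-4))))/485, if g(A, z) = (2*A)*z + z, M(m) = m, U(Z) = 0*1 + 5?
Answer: 12/485 ≈ 0.024742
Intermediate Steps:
U(Z) = 5 (U(Z) = 0 + 5 = 5)
g(A, z) = z + 2*A*z (g(A, z) = 2*A*z + z = z + 2*A*z)
u(O) = 7 (u(O) = 2 - 1*(-5) = 2 + 5 = 7)
Y(k, j) = 5 + j (Y(k, j) = j + 5 = 5 + j)
Y(23, u(g(2, H(-4))))/485 = (5 + 7)/485 = 12*(1/485) = 12/485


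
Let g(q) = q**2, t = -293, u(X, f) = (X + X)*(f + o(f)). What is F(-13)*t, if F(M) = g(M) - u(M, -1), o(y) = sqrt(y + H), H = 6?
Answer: -41899 - 7618*sqrt(5) ≈ -58933.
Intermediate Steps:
o(y) = sqrt(6 + y) (o(y) = sqrt(y + 6) = sqrt(6 + y))
u(X, f) = 2*X*(f + sqrt(6 + f)) (u(X, f) = (X + X)*(f + sqrt(6 + f)) = (2*X)*(f + sqrt(6 + f)) = 2*X*(f + sqrt(6 + f)))
F(M) = M**2 - 2*M*(-1 + sqrt(5)) (F(M) = M**2 - 2*M*(-1 + sqrt(6 - 1)) = M**2 - 2*M*(-1 + sqrt(5)))
F(-13)*t = -13*(2 - 13 - 2*sqrt(5))*(-293) = -13*(-11 - 2*sqrt(5))*(-293) = (143 + 26*sqrt(5))*(-293) = -41899 - 7618*sqrt(5)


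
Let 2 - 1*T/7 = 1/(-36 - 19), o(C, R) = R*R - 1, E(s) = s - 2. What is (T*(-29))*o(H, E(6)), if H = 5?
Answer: -67599/11 ≈ -6145.4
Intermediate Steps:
E(s) = -2 + s
o(C, R) = -1 + R² (o(C, R) = R² - 1 = -1 + R²)
T = 777/55 (T = 14 - 7/(-36 - 19) = 14 - 7/(-55) = 14 - 7*(-1/55) = 14 + 7/55 = 777/55 ≈ 14.127)
(T*(-29))*o(H, E(6)) = ((777/55)*(-29))*(-1 + (-2 + 6)²) = -22533*(-1 + 4²)/55 = -22533*(-1 + 16)/55 = -22533/55*15 = -67599/11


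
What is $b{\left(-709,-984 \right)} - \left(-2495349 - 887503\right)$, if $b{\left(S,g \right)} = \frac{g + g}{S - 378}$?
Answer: $\frac{3677162092}{1087} \approx 3.3829 \cdot 10^{6}$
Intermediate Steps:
$b{\left(S,g \right)} = \frac{2 g}{-378 + S}$
$b{\left(-709,-984 \right)} - \left(-2495349 - 887503\right) = 2 \left(-984\right) \frac{1}{-378 - 709} - \left(-2495349 - 887503\right) = 2 \left(-984\right) \frac{1}{-1087} - \left(-2495349 - 887503\right) = 2 \left(-984\right) \left(- \frac{1}{1087}\right) - -3382852 = \frac{1968}{1087} + 3382852 = \frac{3677162092}{1087}$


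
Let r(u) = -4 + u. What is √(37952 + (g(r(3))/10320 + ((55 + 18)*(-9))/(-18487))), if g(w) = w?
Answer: √86339070185887656795/47696460 ≈ 194.81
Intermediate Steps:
√(37952 + (g(r(3))/10320 + ((55 + 18)*(-9))/(-18487))) = √(37952 + ((-4 + 3)/10320 + ((55 + 18)*(-9))/(-18487))) = √(37952 + (-1*1/10320 + (73*(-9))*(-1/18487))) = √(37952 + (-1/10320 - 657*(-1/18487))) = √(37952 + (-1/10320 + 657/18487)) = √(37952 + 6761753/190785840) = √(7240710961433/190785840) = √86339070185887656795/47696460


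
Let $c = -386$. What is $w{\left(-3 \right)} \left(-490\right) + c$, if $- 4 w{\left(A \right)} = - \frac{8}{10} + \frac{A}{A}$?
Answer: $- \frac{723}{2} \approx -361.5$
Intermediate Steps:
$w{\left(A \right)} = - \frac{1}{20}$ ($w{\left(A \right)} = - \frac{- \frac{8}{10} + \frac{A}{A}}{4} = - \frac{\left(-8\right) \frac{1}{10} + 1}{4} = - \frac{- \frac{4}{5} + 1}{4} = \left(- \frac{1}{4}\right) \frac{1}{5} = - \frac{1}{20}$)
$w{\left(-3 \right)} \left(-490\right) + c = \left(- \frac{1}{20}\right) \left(-490\right) - 386 = \frac{49}{2} - 386 = - \frac{723}{2}$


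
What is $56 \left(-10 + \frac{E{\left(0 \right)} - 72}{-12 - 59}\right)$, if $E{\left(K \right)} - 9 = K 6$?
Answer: $- \frac{36232}{71} \approx -510.31$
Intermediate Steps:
$E{\left(K \right)} = 9 + 6 K$ ($E{\left(K \right)} = 9 + K 6 = 9 + 6 K$)
$56 \left(-10 + \frac{E{\left(0 \right)} - 72}{-12 - 59}\right) = 56 \left(-10 + \frac{\left(9 + 6 \cdot 0\right) - 72}{-12 - 59}\right) = 56 \left(-10 + \frac{\left(9 + 0\right) - 72}{-71}\right) = 56 \left(-10 + \left(9 - 72\right) \left(- \frac{1}{71}\right)\right) = 56 \left(-10 - - \frac{63}{71}\right) = 56 \left(-10 + \frac{63}{71}\right) = 56 \left(- \frac{647}{71}\right) = - \frac{36232}{71}$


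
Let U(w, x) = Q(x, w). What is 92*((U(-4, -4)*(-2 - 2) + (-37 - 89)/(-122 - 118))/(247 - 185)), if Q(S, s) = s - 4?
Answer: 29923/620 ≈ 48.263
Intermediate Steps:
Q(S, s) = -4 + s
U(w, x) = -4 + w
92*((U(-4, -4)*(-2 - 2) + (-37 - 89)/(-122 - 118))/(247 - 185)) = 92*(((-4 - 4)*(-2 - 2) + (-37 - 89)/(-122 - 118))/(247 - 185)) = 92*((-8*(-4) - 126/(-240))/62) = 92*((32 - 126*(-1/240))*(1/62)) = 92*((32 + 21/40)*(1/62)) = 92*((1301/40)*(1/62)) = 92*(1301/2480) = 29923/620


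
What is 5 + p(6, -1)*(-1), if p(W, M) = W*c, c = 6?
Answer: -31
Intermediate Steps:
p(W, M) = 6*W (p(W, M) = W*6 = 6*W)
5 + p(6, -1)*(-1) = 5 + (6*6)*(-1) = 5 + 36*(-1) = 5 - 36 = -31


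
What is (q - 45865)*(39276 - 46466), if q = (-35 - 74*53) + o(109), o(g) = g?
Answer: 357436470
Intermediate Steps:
q = -3848 (q = (-35 - 74*53) + 109 = (-35 - 3922) + 109 = -3957 + 109 = -3848)
(q - 45865)*(39276 - 46466) = (-3848 - 45865)*(39276 - 46466) = -49713*(-7190) = 357436470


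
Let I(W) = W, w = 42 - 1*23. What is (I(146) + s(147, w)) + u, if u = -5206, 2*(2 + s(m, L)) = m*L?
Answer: -7331/2 ≈ -3665.5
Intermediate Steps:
w = 19 (w = 42 - 23 = 19)
s(m, L) = -2 + L*m/2 (s(m, L) = -2 + (m*L)/2 = -2 + (L*m)/2 = -2 + L*m/2)
(I(146) + s(147, w)) + u = (146 + (-2 + (1/2)*19*147)) - 5206 = (146 + (-2 + 2793/2)) - 5206 = (146 + 2789/2) - 5206 = 3081/2 - 5206 = -7331/2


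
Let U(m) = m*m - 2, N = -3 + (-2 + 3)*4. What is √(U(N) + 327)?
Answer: √326 ≈ 18.055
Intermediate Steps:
N = 1 (N = -3 + 1*4 = -3 + 4 = 1)
U(m) = -2 + m² (U(m) = m² - 2 = -2 + m²)
√(U(N) + 327) = √((-2 + 1²) + 327) = √((-2 + 1) + 327) = √(-1 + 327) = √326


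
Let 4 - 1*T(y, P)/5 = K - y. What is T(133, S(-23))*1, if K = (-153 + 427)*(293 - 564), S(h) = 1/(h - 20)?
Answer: 371955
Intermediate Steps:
S(h) = 1/(-20 + h)
K = -74254 (K = 274*(-271) = -74254)
T(y, P) = 371290 + 5*y (T(y, P) = 20 - 5*(-74254 - y) = 20 + (371270 + 5*y) = 371290 + 5*y)
T(133, S(-23))*1 = (371290 + 5*133)*1 = (371290 + 665)*1 = 371955*1 = 371955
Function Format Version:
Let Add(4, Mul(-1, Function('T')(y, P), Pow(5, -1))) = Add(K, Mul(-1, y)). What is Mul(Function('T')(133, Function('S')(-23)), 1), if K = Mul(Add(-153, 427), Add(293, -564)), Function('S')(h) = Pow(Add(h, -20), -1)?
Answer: 371955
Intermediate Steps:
Function('S')(h) = Pow(Add(-20, h), -1)
K = -74254 (K = Mul(274, -271) = -74254)
Function('T')(y, P) = Add(371290, Mul(5, y)) (Function('T')(y, P) = Add(20, Mul(-5, Add(-74254, Mul(-1, y)))) = Add(20, Add(371270, Mul(5, y))) = Add(371290, Mul(5, y)))
Mul(Function('T')(133, Function('S')(-23)), 1) = Mul(Add(371290, Mul(5, 133)), 1) = Mul(Add(371290, 665), 1) = Mul(371955, 1) = 371955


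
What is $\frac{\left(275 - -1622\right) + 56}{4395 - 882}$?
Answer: $\frac{651}{1171} \approx 0.55593$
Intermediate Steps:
$\frac{\left(275 - -1622\right) + 56}{4395 - 882} = \frac{\left(275 + 1622\right) + 56}{3513} = \left(1897 + 56\right) \frac{1}{3513} = 1953 \cdot \frac{1}{3513} = \frac{651}{1171}$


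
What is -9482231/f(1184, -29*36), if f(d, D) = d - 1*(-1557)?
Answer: -9482231/2741 ≈ -3459.4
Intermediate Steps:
f(d, D) = 1557 + d (f(d, D) = d + 1557 = 1557 + d)
-9482231/f(1184, -29*36) = -9482231/(1557 + 1184) = -9482231/2741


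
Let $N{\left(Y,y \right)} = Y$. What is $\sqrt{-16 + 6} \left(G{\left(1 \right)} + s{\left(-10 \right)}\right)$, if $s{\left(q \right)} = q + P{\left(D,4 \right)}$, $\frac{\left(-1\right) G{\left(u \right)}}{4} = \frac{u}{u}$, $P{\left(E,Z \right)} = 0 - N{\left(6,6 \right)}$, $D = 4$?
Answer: $- 20 i \sqrt{10} \approx - 63.246 i$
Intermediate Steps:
$P{\left(E,Z \right)} = -6$ ($P{\left(E,Z \right)} = 0 - 6 = -6$)
$G{\left(u \right)} = -4$ ($G{\left(u \right)} = - 4 \frac{u}{u} = \left(-4\right) 1 = -4$)
$s{\left(q \right)} = -6 + q$ ($s{\left(q \right)} = q - 6 = -6 + q$)
$\sqrt{-16 + 6} \left(G{\left(1 \right)} + s{\left(-10 \right)}\right) = \sqrt{-16 + 6} \left(-4 - 16\right) = \sqrt{-10} \left(-4 - 16\right) = i \sqrt{10} \left(-20\right) = - 20 i \sqrt{10}$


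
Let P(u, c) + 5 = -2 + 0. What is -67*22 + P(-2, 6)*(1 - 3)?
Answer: -1460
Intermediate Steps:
P(u, c) = -7 (P(u, c) = -5 + (-2 + 0) = -5 - 2 = -7)
-67*22 + P(-2, 6)*(1 - 3) = -67*22 - 7*(1 - 3) = -1474 - 7*(-2) = -1474 + 14 = -1460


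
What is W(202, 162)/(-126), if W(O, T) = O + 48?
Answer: -125/63 ≈ -1.9841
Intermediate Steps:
W(O, T) = 48 + O
W(202, 162)/(-126) = (48 + 202)/(-126) = -1/126*250 = -125/63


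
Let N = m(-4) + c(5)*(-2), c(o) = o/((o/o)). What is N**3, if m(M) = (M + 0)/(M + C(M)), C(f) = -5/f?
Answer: -830584/1331 ≈ -624.03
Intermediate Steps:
c(o) = o (c(o) = o/1 = o*1 = o)
m(M) = M/(M - 5/M) (m(M) = (M + 0)/(M - 5/M) = M/(M - 5/M))
N = -94/11 (N = (-4)**2/(-5 + (-4)**2) + 5*(-2) = 16/(-5 + 16) - 10 = 16/11 - 10 = -94/11 ≈ -8.5455)
N**3 = (-94/11)**3 = -830584/1331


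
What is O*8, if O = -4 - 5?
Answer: -72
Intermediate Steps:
O = -9
O*8 = -9*8 = -72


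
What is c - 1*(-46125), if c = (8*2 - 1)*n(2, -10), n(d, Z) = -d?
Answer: 46095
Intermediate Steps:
c = -30 (c = (8*2 - 1)*(-1*2) = (16 - 1)*(-2) = 15*(-2) = -30)
c - 1*(-46125) = -30 - 1*(-46125) = -30 + 46125 = 46095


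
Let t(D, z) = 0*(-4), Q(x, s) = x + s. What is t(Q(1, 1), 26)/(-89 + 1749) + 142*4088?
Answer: 580496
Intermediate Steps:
Q(x, s) = s + x
t(D, z) = 0
t(Q(1, 1), 26)/(-89 + 1749) + 142*4088 = 0/(-89 + 1749) + 142*4088 = 0/1660 + 580496 = (1/1660)*0 + 580496 = 0 + 580496 = 580496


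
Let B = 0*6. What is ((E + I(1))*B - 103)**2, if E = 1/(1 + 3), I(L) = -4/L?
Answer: 10609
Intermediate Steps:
B = 0
E = 1/4 ≈ 0.25000
((E + I(1))*B - 103)**2 = ((1/4 - 4/1)*0 - 103)**2 = ((1/4 - 4*1)*0 - 103)**2 = ((1/4 - 4)*0 - 103)**2 = (-15/4*0 - 103)**2 = (0 - 103)**2 = (-103)**2 = 10609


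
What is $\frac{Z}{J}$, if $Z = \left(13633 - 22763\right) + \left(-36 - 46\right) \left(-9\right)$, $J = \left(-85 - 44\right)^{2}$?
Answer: $- \frac{8392}{16641} \approx -0.5043$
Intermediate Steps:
$J = 16641$ ($J = \left(-129\right)^{2} = 16641$)
$Z = -8392$ ($Z = -9130 - -738 = -9130 + 738 = -8392$)
$\frac{Z}{J} = - \frac{8392}{16641}$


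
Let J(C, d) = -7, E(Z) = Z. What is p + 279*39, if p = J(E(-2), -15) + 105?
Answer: 10979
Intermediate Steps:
p = 98 (p = -7 + 105 = 98)
p + 279*39 = 98 + 279*39 = 98 + 10881 = 10979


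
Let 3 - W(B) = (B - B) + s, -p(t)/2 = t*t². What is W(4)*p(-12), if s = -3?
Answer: 20736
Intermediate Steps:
p(t) = -2*t³ (p(t) = -2*t*t² = -2*t³)
W(B) = 6 (W(B) = 3 - ((B - B) - 3) = 3 - (0 - 3) = 3 - 1*(-3) = 3 + 3 = 6)
W(4)*p(-12) = 6*(-2*(-12)³) = 6*(-2*(-1728)) = 6*3456 = 20736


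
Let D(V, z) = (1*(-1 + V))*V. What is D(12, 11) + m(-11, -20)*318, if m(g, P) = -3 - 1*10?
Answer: -4002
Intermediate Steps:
m(g, P) = -13 (m(g, P) = -3 - 10 = -13)
D(V, z) = V*(-1 + V) (D(V, z) = (-1 + V)*V = V*(-1 + V))
D(12, 11) + m(-11, -20)*318 = 12*(-1 + 12) - 13*318 = 12*11 - 4134 = 132 - 4134 = -4002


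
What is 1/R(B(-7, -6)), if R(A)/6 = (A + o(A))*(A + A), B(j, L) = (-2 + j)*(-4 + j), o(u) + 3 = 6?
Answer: 1/121176 ≈ 8.2525e-6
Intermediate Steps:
o(u) = 3 (o(u) = -3 + 6 = 3)
B(j, L) = (-4 + j)*(-2 + j)
R(A) = 12*A*(3 + A) (R(A) = 6*((A + 3)*(A + A)) = 6*((3 + A)*(2*A)) = 6*(2*A*(3 + A)) = 12*A*(3 + A))
1/R(B(-7, -6)) = 1/(12*(8 + (-7)**2 - 6*(-7))*(3 + (8 + (-7)**2 - 6*(-7)))) = 1/(12*(8 + 49 + 42)*(3 + (8 + 49 + 42))) = 1/(12*99*(3 + 99)) = 1/(12*99*102) = 1/121176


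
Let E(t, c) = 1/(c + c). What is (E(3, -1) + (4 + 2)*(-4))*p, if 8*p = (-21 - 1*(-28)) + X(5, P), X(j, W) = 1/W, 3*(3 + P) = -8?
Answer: -1421/68 ≈ -20.897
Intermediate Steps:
P = -17/3 (P = -3 + (1/3)*(-8) = -3 - 8/3 = -17/3 ≈ -5.6667)
E(t, c) = 1/(2*c)
p = 29/34 (p = ((-21 - 1*(-28)) + 1/(-17/3))/8 = ((-21 + 28) - 3/17)/8 = (7 - 3/17)/8 = (1/8)*(116/17) = 29/34 ≈ 0.85294)
(E(3, -1) + (4 + 2)*(-4))*p = ((1/2)/(-1) + (4 + 2)*(-4))*(29/34) = ((1/2)*(-1) + 6*(-4))*(29/34) = (-1/2 - 24)*(29/34) = -49/2*29/34 = -1421/68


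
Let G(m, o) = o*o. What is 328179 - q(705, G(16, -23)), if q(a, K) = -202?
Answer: 328381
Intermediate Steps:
G(m, o) = o²
328179 - q(705, G(16, -23)) = 328179 - 1*(-202) = 328179 + 202 = 328381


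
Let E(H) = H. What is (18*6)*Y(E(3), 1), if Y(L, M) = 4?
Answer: 432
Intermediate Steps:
(18*6)*Y(E(3), 1) = (18*6)*4 = 108*4 = 432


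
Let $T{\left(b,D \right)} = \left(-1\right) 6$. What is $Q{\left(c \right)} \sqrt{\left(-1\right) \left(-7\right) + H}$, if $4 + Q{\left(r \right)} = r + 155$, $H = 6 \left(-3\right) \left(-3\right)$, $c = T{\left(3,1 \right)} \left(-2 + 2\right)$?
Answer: $151 \sqrt{61} \approx 1179.3$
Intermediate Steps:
$T{\left(b,D \right)} = -6$
$c = 0$ ($c = - 6 \left(-2 + 2\right) = \left(-6\right) 0 = 0$)
$H = 54$ ($H = \left(-18\right) \left(-3\right) = 54$)
$Q{\left(r \right)} = 151 + r$ ($Q{\left(r \right)} = -4 + \left(r + 155\right) = -4 + \left(155 + r\right) = 151 + r$)
$Q{\left(c \right)} \sqrt{\left(-1\right) \left(-7\right) + H} = \left(151 + 0\right) \sqrt{\left(-1\right) \left(-7\right) + 54} = 151 \sqrt{7 + 54} = 151 \sqrt{61}$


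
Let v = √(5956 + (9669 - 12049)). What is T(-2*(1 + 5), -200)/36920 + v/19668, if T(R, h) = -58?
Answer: -29/18460 + √894/9834 ≈ 0.0014695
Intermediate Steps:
v = 2*√894 (v = √(5956 - 2380) = √3576 = 2*√894 ≈ 59.800)
T(-2*(1 + 5), -200)/36920 + v/19668 = -58/36920 + (2*√894)/19668 = -58*1/36920 + (2*√894)*(1/19668) = -29/18460 + √894/9834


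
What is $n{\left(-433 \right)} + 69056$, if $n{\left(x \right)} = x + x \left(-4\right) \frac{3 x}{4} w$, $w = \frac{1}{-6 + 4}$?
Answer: $\frac{699713}{2} \approx 3.4986 \cdot 10^{5}$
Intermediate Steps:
$w = - \frac{1}{2}$ ($w = \frac{1}{-2} = - \frac{1}{2} \approx -0.5$)
$n{\left(x \right)} = x + \frac{3 x^{2}}{2}$ ($n{\left(x \right)} = x + x \left(-4\right) \frac{3 x}{4} \left(- \frac{1}{2}\right) = x + - 4 x 3 x \frac{1}{4} \left(- \frac{1}{2}\right) = x + - 4 x \frac{3 x}{4} \left(- \frac{1}{2}\right) = x + - 3 x^{2} \left(- \frac{1}{2}\right) = x + \frac{3 x^{2}}{2}$)
$n{\left(-433 \right)} + 69056 = \frac{1}{2} \left(-433\right) \left(2 + 3 \left(-433\right)\right) + 69056 = \frac{1}{2} \left(-433\right) \left(2 - 1299\right) + 69056 = \frac{1}{2} \left(-433\right) \left(-1297\right) + 69056 = \frac{561601}{2} + 69056 = \frac{699713}{2}$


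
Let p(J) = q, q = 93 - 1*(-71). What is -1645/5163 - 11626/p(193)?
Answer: -30147409/423366 ≈ -71.209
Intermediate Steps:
q = 164 (q = 93 + 71 = 164)
p(J) = 164
-1645/5163 - 11626/p(193) = -1645/5163 - 11626/164 = -1645*1/5163 - 11626*1/164 = -1645/5163 - 5813/82 = -30147409/423366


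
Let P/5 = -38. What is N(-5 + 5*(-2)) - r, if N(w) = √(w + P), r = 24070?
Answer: -24070 + I*√205 ≈ -24070.0 + 14.318*I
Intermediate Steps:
P = -190 (P = 5*(-38) = -190)
N(w) = √(-190 + w) (N(w) = √(w - 190) = √(-190 + w))
N(-5 + 5*(-2)) - r = √(-190 + (-5 + 5*(-2))) - 1*24070 = √(-190 + (-5 - 10)) - 24070 = √(-190 - 15) - 24070 = √(-205) - 24070 = I*√205 - 24070 = -24070 + I*√205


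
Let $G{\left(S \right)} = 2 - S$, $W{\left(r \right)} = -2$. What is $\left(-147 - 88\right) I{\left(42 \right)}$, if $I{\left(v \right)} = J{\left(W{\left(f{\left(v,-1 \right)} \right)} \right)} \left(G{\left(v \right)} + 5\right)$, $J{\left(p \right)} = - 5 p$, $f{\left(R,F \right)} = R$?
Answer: $82250$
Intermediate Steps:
$I{\left(v \right)} = 70 - 10 v$ ($I{\left(v \right)} = \left(-5\right) \left(-2\right) \left(\left(2 - v\right) + 5\right) = 10 \left(7 - v\right) = 70 - 10 v$)
$\left(-147 - 88\right) I{\left(42 \right)} = \left(-147 - 88\right) \left(70 - 420\right) = - 235 \left(70 - 420\right) = \left(-235\right) \left(-350\right) = 82250$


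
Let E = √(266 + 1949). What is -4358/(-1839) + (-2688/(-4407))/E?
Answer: 4358/1839 + 896*√2215/3253835 ≈ 2.3827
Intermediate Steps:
E = √2215 ≈ 47.064
-4358/(-1839) + (-2688/(-4407))/E = -4358/(-1839) + (-2688/(-4407))/(√2215) = -4358*(-1/1839) + (-2688*(-1/4407))*(√2215/2215) = 4358/1839 + 896*(√2215/2215)/1469 = 4358/1839 + 896*√2215/3253835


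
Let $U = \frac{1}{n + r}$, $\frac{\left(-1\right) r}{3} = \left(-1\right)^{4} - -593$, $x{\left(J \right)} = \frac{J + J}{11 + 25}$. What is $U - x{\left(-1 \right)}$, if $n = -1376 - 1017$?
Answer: $\frac{4157}{75150} \approx 0.055316$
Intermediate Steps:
$x{\left(J \right)} = \frac{J}{18}$ ($x{\left(J \right)} = \frac{2 J}{36} = 2 J \frac{1}{36} = \frac{J}{18}$)
$n = -2393$ ($n = -1376 - 1017 = -2393$)
$r = -1782$ ($r = - 3 \left(\left(-1\right)^{4} - -593\right) = - 3 \left(1 + 593\right) = \left(-3\right) 594 = -1782$)
$U = - \frac{1}{4175}$ ($U = \frac{1}{-2393 - 1782} = \frac{1}{-4175} = - \frac{1}{4175} \approx -0.00023952$)
$U - x{\left(-1 \right)} = - \frac{1}{4175} - \frac{1}{18} \left(-1\right) = - \frac{1}{4175} - - \frac{1}{18} = - \frac{1}{4175} + \frac{1}{18} = \frac{4157}{75150}$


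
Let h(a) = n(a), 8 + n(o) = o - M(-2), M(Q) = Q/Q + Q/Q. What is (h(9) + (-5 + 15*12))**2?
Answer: 30276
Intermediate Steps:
M(Q) = 2 (M(Q) = 1 + 1 = 2)
n(o) = -10 + o (n(o) = -8 + (o - 1*2) = -8 + (o - 2) = -8 + (-2 + o) = -10 + o)
h(a) = -10 + a
(h(9) + (-5 + 15*12))**2 = ((-10 + 9) + (-5 + 15*12))**2 = (-1 + (-5 + 180))**2 = (-1 + 175)**2 = 174**2 = 30276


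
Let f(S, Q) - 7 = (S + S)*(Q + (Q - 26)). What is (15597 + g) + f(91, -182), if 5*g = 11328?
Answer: -265552/5 ≈ -53110.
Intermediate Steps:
f(S, Q) = 7 + 2*S*(-26 + 2*Q) (f(S, Q) = 7 + (S + S)*(Q + (Q - 26)) = 7 + (2*S)*(Q + (-26 + Q)) = 7 + (2*S)*(-26 + 2*Q) = 7 + 2*S*(-26 + 2*Q))
g = 11328/5 (g = (⅕)*11328 = 11328/5 ≈ 2265.6)
(15597 + g) + f(91, -182) = (15597 + 11328/5) + (7 - 52*91 + 4*(-182)*91) = 89313/5 + (7 - 4732 - 66248) = 89313/5 - 70973 = -265552/5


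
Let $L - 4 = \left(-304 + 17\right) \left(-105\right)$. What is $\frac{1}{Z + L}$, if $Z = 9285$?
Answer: $\frac{1}{39424} \approx 2.5365 \cdot 10^{-5}$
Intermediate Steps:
$L = 30139$ ($L = 4 + \left(-304 + 17\right) \left(-105\right) = 4 - -30135 = 4 + 30135 = 30139$)
$\frac{1}{Z + L} = \frac{1}{9285 + 30139} = \frac{1}{39424}$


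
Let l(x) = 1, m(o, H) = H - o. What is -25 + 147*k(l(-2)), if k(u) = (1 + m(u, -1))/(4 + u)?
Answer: -272/5 ≈ -54.400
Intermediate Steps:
k(u) = -u/(4 + u) (k(u) = (1 + (-1 - u))/(4 + u) = (-u)/(4 + u) = -u/(4 + u))
-25 + 147*k(l(-2)) = -25 + 147*(-1*1/(4 + 1)) = -25 + 147*(-1*1/5) = -25 + 147*(-1*1*⅕) = -25 + 147*(-⅕) = -25 - 147/5 = -272/5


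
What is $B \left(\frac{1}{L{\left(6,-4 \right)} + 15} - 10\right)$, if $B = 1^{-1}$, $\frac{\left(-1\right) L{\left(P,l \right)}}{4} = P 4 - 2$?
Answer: $- \frac{731}{73} \approx -10.014$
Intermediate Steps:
$L{\left(P,l \right)} = 8 - 16 P$ ($L{\left(P,l \right)} = - 4 \left(P 4 - 2\right) = - 4 \left(4 P - 2\right) = - 4 \left(-2 + 4 P\right) = 8 - 16 P$)
$B = 1$
$B \left(\frac{1}{L{\left(6,-4 \right)} + 15} - 10\right) = 1 \left(\frac{1}{\left(8 - 96\right) + 15} - 10\right) = 1 \left(\frac{1}{-88 + 15} - 10\right) = 1 \left(\frac{1}{-73} - 10\right) = 1 \left(- \frac{1}{73} - 10\right) = 1 \left(- \frac{731}{73}\right) = - \frac{731}{73}$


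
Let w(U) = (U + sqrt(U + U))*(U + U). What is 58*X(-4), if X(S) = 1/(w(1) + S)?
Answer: 29 + 29*sqrt(2) ≈ 70.012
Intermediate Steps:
w(U) = 2*U*(U + sqrt(2)*sqrt(U)) (w(U) = (U + sqrt(2*U))*(2*U) = (U + sqrt(2)*sqrt(U))*(2*U) = 2*U*(U + sqrt(2)*sqrt(U)))
X(S) = 1/(2 + S + 2*sqrt(2)) (X(S) = 1/((2*1**2 + 2*sqrt(2)*1**(3/2)) + S) = 1/((2*1 + 2*sqrt(2)*1) + S) = 1/((2 + 2*sqrt(2)) + S) = 1/(2 + S + 2*sqrt(2)))
58*X(-4) = 58/(2 - 4 + 2*sqrt(2)) = 58/(-2 + 2*sqrt(2))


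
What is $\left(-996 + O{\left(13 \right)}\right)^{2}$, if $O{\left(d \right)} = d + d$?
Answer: $940900$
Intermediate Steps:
$O{\left(d \right)} = 2 d$
$\left(-996 + O{\left(13 \right)}\right)^{2} = \left(-996 + 2 \cdot 13\right)^{2} = \left(-996 + 26\right)^{2} = \left(-970\right)^{2} = 940900$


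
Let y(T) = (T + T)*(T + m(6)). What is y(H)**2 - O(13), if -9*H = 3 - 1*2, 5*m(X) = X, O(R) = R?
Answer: -2122721/164025 ≈ -12.941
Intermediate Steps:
m(X) = X/5
H = -1/9 (H = -(3 - 1*2)/9 = -(3 - 2)/9 = -1/9*1 = -1/9 ≈ -0.11111)
y(T) = 2*T*(6/5 + T) (y(T) = (T + T)*(T + (1/5)*6) = (2*T)*(T + 6/5) = (2*T)*(6/5 + T) = 2*T*(6/5 + T))
y(H)**2 - O(13) = ((2/5)*(-1/9)*(6 + 5*(-1/9)))**2 - 1*13 = ((2/5)*(-1/9)*(6 - 5/9))**2 - 13 = ((2/5)*(-1/9)*(49/9))**2 - 13 = (-98/405)**2 - 13 = 9604/164025 - 13 = -2122721/164025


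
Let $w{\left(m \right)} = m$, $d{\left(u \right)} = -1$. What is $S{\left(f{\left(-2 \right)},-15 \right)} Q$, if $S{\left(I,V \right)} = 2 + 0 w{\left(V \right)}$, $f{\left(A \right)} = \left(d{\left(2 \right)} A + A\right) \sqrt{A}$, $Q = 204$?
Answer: $408$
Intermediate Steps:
$f{\left(A \right)} = 0$ ($f{\left(A \right)} = \left(- A + A\right) \sqrt{A} = 0 \sqrt{A} = 0$)
$S{\left(I,V \right)} = 2$ ($S{\left(I,V \right)} = 2 + 0 V = 2 + 0 = 2$)
$S{\left(f{\left(-2 \right)},-15 \right)} Q = 2 \cdot 204 = 408$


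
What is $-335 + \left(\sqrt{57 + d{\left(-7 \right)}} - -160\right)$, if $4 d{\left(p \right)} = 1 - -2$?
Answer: $-175 + \frac{\sqrt{231}}{2} \approx -167.4$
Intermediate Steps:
$d{\left(p \right)} = \frac{3}{4}$ ($d{\left(p \right)} = \frac{1 - -2}{4} = \frac{1 + 2}{4} = \frac{1}{4} \cdot 3 = \frac{3}{4}$)
$-335 + \left(\sqrt{57 + d{\left(-7 \right)}} - -160\right) = -335 + \left(\sqrt{57 + \frac{3}{4}} - -160\right) = -335 + \left(\sqrt{\frac{231}{4}} + 160\right) = -335 + \left(\frac{\sqrt{231}}{2} + 160\right) = -335 + \left(160 + \frac{\sqrt{231}}{2}\right) = -175 + \frac{\sqrt{231}}{2}$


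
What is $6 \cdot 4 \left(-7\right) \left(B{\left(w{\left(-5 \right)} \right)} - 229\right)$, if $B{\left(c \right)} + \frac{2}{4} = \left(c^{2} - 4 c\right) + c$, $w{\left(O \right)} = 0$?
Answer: $38556$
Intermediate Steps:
$B{\left(c \right)} = - \frac{1}{2} + c^{2} - 3 c$ ($B{\left(c \right)} = - \frac{1}{2} + \left(\left(c^{2} - 4 c\right) + c\right) = - \frac{1}{2} + \left(c^{2} - 3 c\right) = - \frac{1}{2} + c^{2} - 3 c$)
$6 \cdot 4 \left(-7\right) \left(B{\left(w{\left(-5 \right)} \right)} - 229\right) = 6 \cdot 4 \left(-7\right) \left(\left(- \frac{1}{2} + 0^{2} - 0\right) - 229\right) = 24 \left(-7\right) \left(\left(- \frac{1}{2} + 0 + 0\right) - 229\right) = - 168 \left(- \frac{1}{2} - 229\right) = \left(-168\right) \left(- \frac{459}{2}\right) = 38556$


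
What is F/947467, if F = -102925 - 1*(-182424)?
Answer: 79499/947467 ≈ 0.083907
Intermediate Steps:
F = 79499 (F = -102925 + 182424 = 79499)
F/947467 = 79499/947467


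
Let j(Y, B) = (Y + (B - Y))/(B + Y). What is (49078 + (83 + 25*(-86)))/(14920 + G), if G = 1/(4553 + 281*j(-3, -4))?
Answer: 1551127945/492285407 ≈ 3.1509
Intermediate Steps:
j(Y, B) = B/(B + Y)
G = 7/32995 (G = 1/(4553 + 281*(-4/(-4 - 3))) = 1/(4553 + 281*(-4/(-7))) = 1/(4553 + 281*(-4*(-⅐))) = 1/(4553 + 281*(4/7)) = 1/(4553 + 1124/7) = 1/(32995/7) = 7/32995 ≈ 0.00021215)
(49078 + (83 + 25*(-86)))/(14920 + G) = (49078 + (83 + 25*(-86)))/(14920 + 7/32995) = (49078 + (83 - 2150))/(492285407/32995) = (49078 - 2067)*(32995/492285407) = 47011*(32995/492285407) = 1551127945/492285407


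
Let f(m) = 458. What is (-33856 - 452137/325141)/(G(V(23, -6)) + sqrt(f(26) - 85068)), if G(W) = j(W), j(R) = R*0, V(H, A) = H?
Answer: 11008425833*I*sqrt(84610)/27510180010 ≈ 116.4*I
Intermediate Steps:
j(R) = 0
G(W) = 0
(-33856 - 452137/325141)/(G(V(23, -6)) + sqrt(f(26) - 85068)) = (-33856 - 452137/325141)/(0 + sqrt(458 - 85068)) = (-33856 - 452137*1/325141)/(0 + sqrt(-84610)) = (-33856 - 452137/325141)/(0 + I*sqrt(84610)) = -11008425833*(-I*sqrt(84610)/84610)/325141 = -(-11008425833)*I*sqrt(84610)/27510180010 = 11008425833*I*sqrt(84610)/27510180010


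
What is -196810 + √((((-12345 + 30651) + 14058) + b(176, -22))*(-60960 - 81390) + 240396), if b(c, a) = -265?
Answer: -196810 + I*√4569052254 ≈ -1.9681e+5 + 67595.0*I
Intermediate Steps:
-196810 + √((((-12345 + 30651) + 14058) + b(176, -22))*(-60960 - 81390) + 240396) = -196810 + √((((-12345 + 30651) + 14058) - 265)*(-60960 - 81390) + 240396) = -196810 + √(((18306 + 14058) - 265)*(-142350) + 240396) = -196810 + √((32364 - 265)*(-142350) + 240396) = -196810 + √(32099*(-142350) + 240396) = -196810 + √(-4569292650 + 240396) = -196810 + √(-4569052254) = -196810 + I*√4569052254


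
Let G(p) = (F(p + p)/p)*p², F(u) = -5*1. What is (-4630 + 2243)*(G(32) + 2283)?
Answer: -5067601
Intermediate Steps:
F(u) = -5
G(p) = -5*p (G(p) = (-5/p)*p² = -5*p)
(-4630 + 2243)*(G(32) + 2283) = (-4630 + 2243)*(-5*32 + 2283) = -2387*(-160 + 2283) = -2387*2123 = -5067601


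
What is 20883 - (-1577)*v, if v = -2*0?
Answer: 20883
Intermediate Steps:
v = 0
20883 - (-1577)*v = 20883 - (-1577)*0 = 20883 - 1*0 = 20883 + 0 = 20883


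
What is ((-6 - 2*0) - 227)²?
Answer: 54289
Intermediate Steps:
((-6 - 2*0) - 227)² = ((-6 + 0) - 227)² = (-6 - 227)² = (-233)² = 54289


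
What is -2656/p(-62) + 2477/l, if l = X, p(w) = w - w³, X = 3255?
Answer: 446651/595665 ≈ 0.74984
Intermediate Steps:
l = 3255
-2656/p(-62) + 2477/l = -2656/(-62 - 1*(-62)³) + 2477/3255 = -2656/(-62 - 1*(-238328)) + 2477*(1/3255) = -2656/(-62 + 238328) + 2477/3255 = -2656/238266 + 2477/3255 = -2656*1/238266 + 2477/3255 = -1328/119133 + 2477/3255 = 446651/595665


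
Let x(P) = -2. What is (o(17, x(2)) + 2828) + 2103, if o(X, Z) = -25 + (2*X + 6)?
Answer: 4946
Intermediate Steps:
o(X, Z) = -19 + 2*X (o(X, Z) = -25 + (6 + 2*X) = -19 + 2*X)
(o(17, x(2)) + 2828) + 2103 = ((-19 + 2*17) + 2828) + 2103 = ((-19 + 34) + 2828) + 2103 = (15 + 2828) + 2103 = 2843 + 2103 = 4946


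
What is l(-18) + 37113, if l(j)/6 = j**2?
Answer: 39057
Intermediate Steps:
l(j) = 6*j**2
l(-18) + 37113 = 6*(-18)**2 + 37113 = 6*324 + 37113 = 1944 + 37113 = 39057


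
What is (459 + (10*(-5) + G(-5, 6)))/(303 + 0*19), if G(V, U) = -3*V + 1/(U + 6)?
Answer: 5089/3636 ≈ 1.3996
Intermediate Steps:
G(V, U) = 1/(6 + U) - 3*V (G(V, U) = -3*V + 1/(6 + U) = 1/(6 + U) - 3*V)
(459 + (10*(-5) + G(-5, 6)))/(303 + 0*19) = (459 + (10*(-5) + (1 - 18*(-5) - 3*6*(-5))/(6 + 6)))/(303 + 0*19) = (459 + (-50 + (1 + 90 + 90)/12))/(303 + 0) = (459 + (-50 + (1/12)*181))/303 = (459 + (-50 + 181/12))*(1/303) = (459 - 419/12)*(1/303) = (5089/12)*(1/303) = 5089/3636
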